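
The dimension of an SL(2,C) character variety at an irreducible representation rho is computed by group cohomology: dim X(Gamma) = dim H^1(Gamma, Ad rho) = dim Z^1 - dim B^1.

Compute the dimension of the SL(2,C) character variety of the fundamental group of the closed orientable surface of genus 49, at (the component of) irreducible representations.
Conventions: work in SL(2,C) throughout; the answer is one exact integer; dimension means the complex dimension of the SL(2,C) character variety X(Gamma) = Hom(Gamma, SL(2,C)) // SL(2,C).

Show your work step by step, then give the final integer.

288

The genus-49 surface group: 2g = 98 generators, one relator prod [a_i, b_i].
A cocycle assigns one sl_2 vector per generator subject to the relator condition d_2(z) = 0: dim of the unconstrained space is 3*2g = 294.
At an irreducible rho, H^2 = coker(d_2) vanishes (Poincare duality: H^2 is dual to H^0 = invariants = 0), so d_2 is surjective onto sl_2 and dim Z^1 = 294 - 3 = 291.
As always at irreducible rho, dim B^1 = 3.
dim H^1 = 291 - 3 = 288 = dim X.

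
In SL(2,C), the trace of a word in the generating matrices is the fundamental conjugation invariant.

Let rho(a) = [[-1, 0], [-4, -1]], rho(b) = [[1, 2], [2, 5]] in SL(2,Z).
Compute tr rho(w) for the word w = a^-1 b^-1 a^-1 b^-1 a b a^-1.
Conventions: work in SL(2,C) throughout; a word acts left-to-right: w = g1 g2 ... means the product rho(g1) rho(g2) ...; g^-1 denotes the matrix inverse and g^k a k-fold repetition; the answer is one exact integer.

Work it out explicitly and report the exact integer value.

1814

rho(a^-1) = [[-1, 0], [4, -1]]
... * rho(b^-1) = [[5, -2], [-2, 1]]  ->  [[-5, 2], [22, -9]]
... * rho(a^-1) = [[-1, 0], [4, -1]]  ->  [[13, -2], [-58, 9]]
... * rho(b^-1) = [[5, -2], [-2, 1]]  ->  [[69, -28], [-308, 125]]
... * rho(a) = [[-1, 0], [-4, -1]]  ->  [[43, 28], [-192, -125]]
... * rho(b) = [[1, 2], [2, 5]]  ->  [[99, 226], [-442, -1009]]
... * rho(a^-1) = [[-1, 0], [4, -1]]  ->  [[805, -226], [-3594, 1009]]
tr = 805 + 1009 = 1814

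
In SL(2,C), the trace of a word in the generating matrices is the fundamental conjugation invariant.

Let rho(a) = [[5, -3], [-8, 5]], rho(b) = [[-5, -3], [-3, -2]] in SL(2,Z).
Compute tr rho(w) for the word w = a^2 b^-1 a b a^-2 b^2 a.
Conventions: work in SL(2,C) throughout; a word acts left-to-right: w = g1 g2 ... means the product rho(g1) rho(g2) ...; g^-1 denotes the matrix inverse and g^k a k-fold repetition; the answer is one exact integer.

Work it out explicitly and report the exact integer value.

-4197499

rho(a) = [[5, -3], [-8, 5]]
... * rho(a) = [[5, -3], [-8, 5]]  ->  [[49, -30], [-80, 49]]
... * rho(b^-1) = [[-2, 3], [3, -5]]  ->  [[-188, 297], [307, -485]]
... * rho(a) = [[5, -3], [-8, 5]]  ->  [[-3316, 2049], [5415, -3346]]
... * rho(b) = [[-5, -3], [-3, -2]]  ->  [[10433, 5850], [-17037, -9553]]
... * rho(a^-1) = [[5, 3], [8, 5]]  ->  [[98965, 60549], [-161609, -98876]]
... * rho(a^-1) = [[5, 3], [8, 5]]  ->  [[979217, 599640], [-1599053, -979207]]
... * rho(b) = [[-5, -3], [-3, -2]]  ->  [[-6695005, -4136931], [10932886, 6755573]]
... * rho(b) = [[-5, -3], [-3, -2]]  ->  [[45885818, 28358877], [-74931149, -46309804]]
... * rho(a) = [[5, -3], [-8, 5]]  ->  [[2558074, 4136931], [-4177313, -6755573]]
tr = 2558074 + -6755573 = -4197499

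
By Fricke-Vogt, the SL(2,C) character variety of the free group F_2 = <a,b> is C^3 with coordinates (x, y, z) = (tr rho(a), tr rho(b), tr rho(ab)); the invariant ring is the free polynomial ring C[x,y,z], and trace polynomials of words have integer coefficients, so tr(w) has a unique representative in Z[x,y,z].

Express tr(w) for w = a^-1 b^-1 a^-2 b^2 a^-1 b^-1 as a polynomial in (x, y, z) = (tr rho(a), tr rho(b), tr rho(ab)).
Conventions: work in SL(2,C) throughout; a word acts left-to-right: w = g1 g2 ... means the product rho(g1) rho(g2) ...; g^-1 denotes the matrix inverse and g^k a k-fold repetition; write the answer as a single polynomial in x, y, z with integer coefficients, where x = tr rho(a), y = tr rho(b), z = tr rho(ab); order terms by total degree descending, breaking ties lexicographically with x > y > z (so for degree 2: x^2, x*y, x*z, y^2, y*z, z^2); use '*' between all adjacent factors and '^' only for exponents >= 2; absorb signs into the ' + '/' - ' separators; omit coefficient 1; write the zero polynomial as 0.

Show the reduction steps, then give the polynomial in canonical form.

x^2*y^2*z^2 - x*y^3*z - x*y*z^3 - x^2*y^2 - x^2*z^2 + 3*x*y*z + x^2 + y^2 + z^2 - 2

apply: trace(b a^-1) = trace(b)*trace(a) - trace(b a) = x*y - z
trace(b a^-2) = trace(b a^-1)*trace(a) - trace(b) = x^2*y - x*z - y
trace(a^-3 b) = trace(b a^-2)*trace(a) - trace(b a^-1) = x^3*y - x^2*z - 2*x*y + z
trace(b^2) = trace(b)*trace(b) - trace(1) = y^2 - 2
trace(a b^2) = trace(b)*trace(a b) - trace(a) = y*z - x
apply: trace(b^2 a b) = trace(b)*trace(a b^2) - trace(a b) = y^2*z - x*y - z
use: trace(a b a b) = trace(b a)*trace(b a) - trace(1) = z^2 - 2
trace(a b a) = trace(a)*trace(b a) - trace(b) = x*z - y
use: trace(b^2 a b a) = trace(b)*trace(a b a b) - trace(a b a) = y*z^2 - x*z - y
apply: trace(a^-1 b^2 a b) = trace(b^2 a b)*trace(a) - trace(b^2 a b a) = x*y^2*z - x^2*y - y*z^2 + y
use: trace(a^-1 b^2 a b^-1) = trace(a^-1 b^2 a)*trace(b) - trace(a^-1 b^2 a b) = -x*y^2*z + x^2*y + y^3 + y*z^2 - 3*y
trace(b^2 a b^-1 a^-2) = trace(a^-1 b^2 a b^-1)*trace(a) - trace(a^-1 b^2 a b^-1 a) = -x^2*y^2*z + x^3*y + x*y^3 + x*y*z^2 - 3*x*y - z
use: trace(b^-1 a^-3 b^2 a) = trace(b^2 a b^-1 a^-2)*trace(a) - trace(b^2 a b^-1 a^-1) = -x^3*y^2*z + x^4*y + x^2*y^3 + x^2*y*z^2 + x*y^2*z - 4*x^2*y - y^3 - y*z^2 - x*z + 3*y
use: trace(a^-2 b^2 a^-1 b^-1 a^-1) = trace(b^-1 a^-3 b^2)*trace(a) - trace(b^-1 a^-3 b^2 a) = x^3*y^2*z - x^2*y^3 - x^2*y*z^2 - x^3*z - x*y^2*z + 2*x^2*y + y^3 + y*z^2 + 2*x*z - 3*y
use: trace(b a^-1 b) = trace(b^2)*trace(a) - trace(b^2 a) = x*y^2 - y*z - x
trace(b a^-1 b a) = trace(b a b)*trace(a) - trace(b a b a) = x*y*z - x^2 - z^2 + 2
trace(a^-1 b a^-1 b) = trace(b a^-1 b)*trace(a) - trace(b a^-1 b a) = x^2*y^2 - 2*x*y*z + z^2 - 2
trace(a^-1 b a^-2 b) = trace(a^-1 b a^-1 b)*trace(a) - trace(a^-1 b a^-1 b a) = x^3*y^2 - 2*x^2*y*z - x*y^2 + x*z^2 + y*z - x
apply: trace(b a^2 b) = trace(a)*trace(b^2 a) - trace(b^2) = x*y*z - x^2 - y^2 + 2
trace(a b^3 a) = trace(b)*trace(b a^2 b) - trace(b a^2) = x*y^2*z - x^2*y - y^3 - x*z + 3*y
apply: trace(a b^3 a b) = trace(b)*trace(a b a b^2) - trace(a b a b) = y^2*z^2 - x*y*z - y^2 - z^2 + 2
trace(b^3 a b^-1 a) = trace(a b^3 a)*trace(b) - trace(a b^3 a b) = x*y^3*z - x^2*y^2 - y^4 - y^2*z^2 + 4*y^2 + z^2 - 2
trace(b^2 a b^-1 a^-1 b) = trace(b^3 a b^-1)*trace(a) - trace(b^3 a b^-1 a) = -x*y^3*z + x^2*y^2 + y^4 + y^2*z^2 + x*y*z - x^2 - 4*y^2 - z^2 + 2
apply: trace(b a b^2 a b) = trace(b)*trace(a b^2 a b) - trace(a b^2 a) = y^2*z^2 - 2*x*y*z + x^2 - 2
use: trace(a b a b a b) = trace(a b a b)*trace(a b) - trace(b a) = z^3 - 3*z
trace(a b a b a) = trace(a)*trace(b a b a) - trace(b a b) = x*z^2 - y*z - x
apply: trace(b a b^2 a b a) = trace(b)*trace(a b a b a b) - trace(a b a b a) = y*z^3 - x*z^2 - 2*y*z + x
use: trace(a^-1 b a b^2 a b) = trace(b a b^2 a b)*trace(a) - trace(b a b^2 a b a) = x*y^2*z^2 - 2*x^2*y*z - y*z^3 + x^3 + x*z^2 + 2*y*z - 3*x
apply: trace(b^2 a b^-1 a^-1 b a) = trace(a^-1 b a b^2 a)*trace(b) - trace(a^-1 b a b^2 a b) = -x*y^2*z^2 + 2*x^2*y*z + y^3*z + y*z^3 - x^3 - x*y^2 - x*z^2 - 3*y*z + 3*x
trace(a^-1 b^2 a b^-1 a^-1 b) = trace(b^2 a b^-1 a^-1 b)*trace(a) - trace(b^2 a b^-1 a^-1 b a) = -x^2*y^3*z + x^3*y^2 + x*y^4 + 2*x*y^2*z^2 - x^2*y*z - y^3*z - y*z^3 - 3*x*y^2 + 3*y*z - x
trace(b^-1 a^-1 b a^-2 b^2 a) = trace(a^-1 b^2 a b^-1 a^-1 b)*trace(a) - trace(a^-1 b^2 a b^-1 a^-1 b a) = -x^3*y^3*z + x^4*y^2 + x^2*y^4 + 2*x^2*y^2*z^2 - x^3*y*z - x*y*z^3 - 4*x^2*y^2 - y^4 - y^2*z^2 + 2*x*y*z + 4*y^2 + z^2 - 2
apply: trace(a^-2 b^2 a^-1 b^-1 a^-1 b) = trace(b^-1 a^-1 b a^-2 b^2)*trace(a) - trace(b^-1 a^-1 b a^-2 b^2 a) = x^3*y^3*z - x^2*y^4 - 2*x^2*y^2*z^2 - x^3*y*z + x*y*z^3 + 3*x^2*y^2 + x^2*z^2 + y^4 + y^2*z^2 - x*y*z - x^2 - 4*y^2 - z^2 + 2
apply: trace(a^-1 b^-1 a^-2 b^2 a^-1 b^-1) = trace(a^-2 b^2 a^-1 b^-1 a^-1)*trace(b) - trace(a^-2 b^2 a^-1 b^-1 a^-1 b) = x^2*y^2*z^2 - x*y^3*z - x*y*z^3 - x^2*y^2 - x^2*z^2 + 3*x*y*z + x^2 + y^2 + z^2 - 2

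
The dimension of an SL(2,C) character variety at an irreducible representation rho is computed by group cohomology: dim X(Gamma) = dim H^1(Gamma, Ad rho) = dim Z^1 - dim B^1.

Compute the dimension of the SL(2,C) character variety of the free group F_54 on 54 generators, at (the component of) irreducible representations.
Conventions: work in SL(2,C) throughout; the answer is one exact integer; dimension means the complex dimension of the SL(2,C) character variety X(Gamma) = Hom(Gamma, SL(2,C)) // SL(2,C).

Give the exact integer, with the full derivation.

Gamma = F_54 has 54 generators and no relators.
Z^1(Gamma, Ad rho) = (sl_2)^54: a cocycle is a free choice of one sl_2 vector per generator, so dim Z^1 = 3*54 = 162.
dim B^1 = 3: the coboundary map is injective because an irreducible image has centralizer 0 in sl_2.
dim X = dim H^1 = dim Z^1 - dim B^1 = 162 - 3 = 159.

159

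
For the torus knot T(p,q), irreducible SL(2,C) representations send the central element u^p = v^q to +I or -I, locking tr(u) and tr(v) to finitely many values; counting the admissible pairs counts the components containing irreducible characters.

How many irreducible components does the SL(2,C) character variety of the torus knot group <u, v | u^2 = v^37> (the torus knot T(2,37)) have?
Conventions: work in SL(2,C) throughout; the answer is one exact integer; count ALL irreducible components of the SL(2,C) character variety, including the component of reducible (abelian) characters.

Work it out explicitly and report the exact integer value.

For T(2,37): irreducibility forces the central element u^2 = v^37 to one of +I, -I.
This locks tr(u) to 2*cos(pi*alpha/2), alpha in 1..1, and tr(v) to 2*cos(pi*beta/37), beta in 1..36, on each component of irreducible characters.
u^2 = (-1)^alpha I and v^37 = (-1)^beta I must agree, so alpha and beta have equal parity.
Counting: 1 odd alphas x 18 odd betas + 0 even alphas x 18 even betas = 18 + 0 = 18.
components with irreducible characters: 18; plus the single component of reducible (abelian) characters: total 19.

19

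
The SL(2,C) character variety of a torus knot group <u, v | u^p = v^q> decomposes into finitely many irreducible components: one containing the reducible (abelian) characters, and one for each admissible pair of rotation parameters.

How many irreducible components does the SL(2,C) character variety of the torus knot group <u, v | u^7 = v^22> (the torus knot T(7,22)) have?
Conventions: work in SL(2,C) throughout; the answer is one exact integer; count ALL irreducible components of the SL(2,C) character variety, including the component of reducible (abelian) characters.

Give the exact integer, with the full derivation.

In the torus knot group T(7,22), u^7 = v^22 is central, so an irreducible representation sends it to +I or -I (Schur).
This locks tr(u) to 2*cos(pi*alpha/7), alpha in 1..6, and tr(v) to 2*cos(pi*beta/22), beta in 1..21, on each component of irreducible characters.
u^7 = (-1)^alpha I and v^22 = (-1)^beta I must agree, so alpha and beta have equal parity.
Counting: 3 odd alphas x 11 odd betas + 3 even alphas x 10 even betas = 33 + 30 = 63.
Total: 63 irreducible-character components + 1 reducible (abelian) component = 64.

64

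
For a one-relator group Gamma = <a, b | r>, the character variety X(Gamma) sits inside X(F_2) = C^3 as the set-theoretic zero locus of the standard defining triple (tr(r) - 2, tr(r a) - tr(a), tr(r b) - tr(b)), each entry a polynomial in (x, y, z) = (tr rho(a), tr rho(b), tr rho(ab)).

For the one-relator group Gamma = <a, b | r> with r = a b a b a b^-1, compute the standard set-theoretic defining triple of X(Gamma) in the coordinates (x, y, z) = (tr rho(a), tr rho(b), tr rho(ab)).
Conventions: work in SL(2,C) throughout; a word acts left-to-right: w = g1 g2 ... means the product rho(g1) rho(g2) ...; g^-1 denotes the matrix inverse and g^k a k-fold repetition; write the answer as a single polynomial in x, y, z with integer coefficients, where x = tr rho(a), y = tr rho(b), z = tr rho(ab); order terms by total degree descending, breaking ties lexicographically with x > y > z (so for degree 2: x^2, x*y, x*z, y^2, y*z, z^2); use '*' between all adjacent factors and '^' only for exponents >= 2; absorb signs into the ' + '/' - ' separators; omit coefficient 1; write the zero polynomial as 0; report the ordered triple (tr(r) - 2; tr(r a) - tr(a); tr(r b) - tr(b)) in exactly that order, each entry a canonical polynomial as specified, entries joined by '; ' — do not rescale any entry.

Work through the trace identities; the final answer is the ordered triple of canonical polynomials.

next, tr(b a b a) = tr(a b) tr(a b) - tr(1) = z^2 - 2
and tr(b a b) = tr(b) tr(a b) - tr(a) = y*z - x
tr(a b a b a) = tr(a) tr(b a b a) - tr(b a b) = x*z^2 - y*z - x
next, tr(a b a b a b) = tr(a b a b) tr(a b) - tr(b a) = z^3 - 3*z
next, tr(a b a b a b^-1) = tr(a b a b a) tr(b) - tr(a b a b a b) = x*y*z^2 - y^2*z - z^3 - x*y + 3*z
tr(a^2 b a b a) = tr(a) tr(b a b a^2) - tr(b a b a)   [square of a] = x^2*z^2 - x*y*z - x^2 - z^2 + 2
tr(a b a) = tr(a) tr(b a) - tr(b)   [square of a] = x*z - y
tr(b a b a b) = tr(b) tr(a b a b) - tr(a b a)   [square of b] = y*z^2 - x*z - y
tr(a^2 b a b a b) = tr(a) tr(b a b a b a) - tr(b a b a b)   [square of a] = x*z^3 - y*z^2 - 2*x*z + y
and tr(a b a b a b^-1 a) = tr(a^2 b a b a) tr(b) - tr(a^2 b a b a b)   [inverse elimination on b] = x^2*y*z^2 - x*y^2*z - x*z^3 - x^2*y + 2*x*z + y
assemble the triple (tr(r) - 2; tr(r a) - x; tr(r b) - y)

x*y*z^2 - y^2*z - z^3 - x*y + 3*z - 2; x^2*y*z^2 - x*y^2*z - x*z^3 - x^2*y + 2*x*z - x + y; x*z^2 - y*z - x - y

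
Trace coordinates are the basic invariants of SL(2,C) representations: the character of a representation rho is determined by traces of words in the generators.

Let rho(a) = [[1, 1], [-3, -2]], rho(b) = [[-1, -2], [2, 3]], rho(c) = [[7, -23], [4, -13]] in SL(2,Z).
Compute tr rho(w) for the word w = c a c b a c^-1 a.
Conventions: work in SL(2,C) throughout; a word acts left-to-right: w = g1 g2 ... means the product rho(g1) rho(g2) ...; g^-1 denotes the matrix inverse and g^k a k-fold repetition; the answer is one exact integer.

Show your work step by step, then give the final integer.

rho(c) = [[7, -23], [4, -13]]
... * rho(a) = [[1, 1], [-3, -2]]  ->  [[76, 53], [43, 30]]
... * rho(c) = [[7, -23], [4, -13]]  ->  [[744, -2437], [421, -1379]]
... * rho(b) = [[-1, -2], [2, 3]]  ->  [[-5618, -8799], [-3179, -4979]]
... * rho(a) = [[1, 1], [-3, -2]]  ->  [[20779, 11980], [11758, 6779]]
... * rho(c^-1) = [[-13, 23], [-4, 7]]  ->  [[-318047, 561777], [-179970, 317887]]
... * rho(a) = [[1, 1], [-3, -2]]  ->  [[-2003378, -1441601], [-1133631, -815744]]
tr = -2003378 + -815744 = -2819122

-2819122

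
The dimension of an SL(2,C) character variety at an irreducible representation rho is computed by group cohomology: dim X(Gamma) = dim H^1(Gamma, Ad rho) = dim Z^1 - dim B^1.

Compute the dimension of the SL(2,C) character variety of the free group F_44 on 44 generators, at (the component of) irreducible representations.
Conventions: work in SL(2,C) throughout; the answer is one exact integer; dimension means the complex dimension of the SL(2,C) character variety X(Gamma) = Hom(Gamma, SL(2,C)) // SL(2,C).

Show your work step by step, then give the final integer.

Gamma = F_44 has 44 generators and no relators.
Z^1(Gamma, Ad rho) = (sl_2)^44: a cocycle is a free choice of one sl_2 vector per generator, so dim Z^1 = 3*44 = 132.
At an irreducible rho the centralizer of the image in sl_2 is 0, so the coboundary map sl_2 -> Z^1 is injective: dim B^1 = 3.
dim H^1 = 132 - 3 = 129, which is dim X.

129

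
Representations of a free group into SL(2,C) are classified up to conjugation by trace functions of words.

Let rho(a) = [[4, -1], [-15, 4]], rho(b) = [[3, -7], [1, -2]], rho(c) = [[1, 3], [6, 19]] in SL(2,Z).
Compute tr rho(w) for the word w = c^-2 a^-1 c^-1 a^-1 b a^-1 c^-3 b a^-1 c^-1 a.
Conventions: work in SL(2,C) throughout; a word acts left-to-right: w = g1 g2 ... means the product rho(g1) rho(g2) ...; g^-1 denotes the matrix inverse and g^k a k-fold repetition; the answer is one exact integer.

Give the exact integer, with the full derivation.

129620042662345

rho(c^-1) = [[19, -3], [-6, 1]]
... * rho(c^-1) = [[19, -3], [-6, 1]]  ->  [[379, -60], [-120, 19]]
... * rho(a^-1) = [[4, 1], [15, 4]]  ->  [[616, 139], [-195, -44]]
... * rho(c^-1) = [[19, -3], [-6, 1]]  ->  [[10870, -1709], [-3441, 541]]
... * rho(a^-1) = [[4, 1], [15, 4]]  ->  [[17845, 4034], [-5649, -1277]]
... * rho(b) = [[3, -7], [1, -2]]  ->  [[57569, -132983], [-18224, 42097]]
... * rho(a^-1) = [[4, 1], [15, 4]]  ->  [[-1764469, -474363], [558559, 150164]]
... * rho(c^-1) = [[19, -3], [-6, 1]]  ->  [[-30678733, 4819044], [9711637, -1525513]]
... * rho(c^-1) = [[19, -3], [-6, 1]]  ->  [[-611810191, 96855243], [193674181, -30660424]]
... * rho(c^-1) = [[19, -3], [-6, 1]]  ->  [[-12205525087, 1932285816], [3863771983, -611682967]]
... * rho(b) = [[3, -7], [1, -2]]  ->  [[-34684289445, 81574103977], [10979632982, -25823037947]]
... * rho(a^-1) = [[4, 1], [15, 4]]  ->  [[1084874401875, 291612126463], [-343427037277, -92312518806]]
... * rho(c^-1) = [[19, -3], [-6, 1]]  ->  [[18862940876847, -2963011079162], [-5971238595427, 937968593025]]
... * rho(a) = [[4, -1], [-15, 4]]  ->  [[119896929694818, -30714985193495], [-37954483277083, 9723112967527]]
tr = 119896929694818 + 9723112967527 = 129620042662345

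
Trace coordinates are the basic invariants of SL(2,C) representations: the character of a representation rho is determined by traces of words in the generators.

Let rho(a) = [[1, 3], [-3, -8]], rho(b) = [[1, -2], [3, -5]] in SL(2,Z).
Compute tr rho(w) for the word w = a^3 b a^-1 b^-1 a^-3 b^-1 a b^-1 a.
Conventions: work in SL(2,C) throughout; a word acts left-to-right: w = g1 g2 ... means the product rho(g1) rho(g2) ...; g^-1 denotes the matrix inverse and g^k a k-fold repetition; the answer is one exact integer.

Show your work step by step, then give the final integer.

39916885799

rho(a) = [[1, 3], [-3, -8]]
... * rho(a) = [[1, 3], [-3, -8]]  ->  [[-8, -21], [21, 55]]
... * rho(a) = [[1, 3], [-3, -8]]  ->  [[55, 144], [-144, -377]]
... * rho(b) = [[1, -2], [3, -5]]  ->  [[487, -830], [-1275, 2173]]
... * rho(a^-1) = [[-8, -3], [3, 1]]  ->  [[-6386, -2291], [16719, 5998]]
... * rho(b^-1) = [[-5, 2], [-3, 1]]  ->  [[38803, -15063], [-101589, 39436]]
... * rho(a^-1) = [[-8, -3], [3, 1]]  ->  [[-355613, -131472], [931020, 344203]]
... * rho(a^-1) = [[-8, -3], [3, 1]]  ->  [[2450488, 935367], [-6415551, -2448857]]
... * rho(a^-1) = [[-8, -3], [3, 1]]  ->  [[-16797803, -6416097], [43977837, 16797796]]
... * rho(b^-1) = [[-5, 2], [-3, 1]]  ->  [[103237306, -40011703], [-270282573, 104753470]]
... * rho(a) = [[1, 3], [-3, -8]]  ->  [[223272415, 629805542], [-584542983, -1648875479]]
... * rho(b^-1) = [[-5, 2], [-3, 1]]  ->  [[-3005778701, 1076350372], [7869341352, -2817961445]]
... * rho(a) = [[1, 3], [-3, -8]]  ->  [[-6234829817, -17628139079], [16323225687, 46151715616]]
tr = -6234829817 + 46151715616 = 39916885799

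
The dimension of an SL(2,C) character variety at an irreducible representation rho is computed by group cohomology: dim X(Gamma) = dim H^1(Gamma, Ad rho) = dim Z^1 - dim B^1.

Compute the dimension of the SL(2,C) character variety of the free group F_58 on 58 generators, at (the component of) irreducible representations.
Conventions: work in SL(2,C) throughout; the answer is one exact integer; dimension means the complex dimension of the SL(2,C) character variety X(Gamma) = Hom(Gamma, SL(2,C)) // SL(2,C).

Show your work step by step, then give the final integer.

171

Here Gamma is free of rank 58 — no relator constrains a cocycle.
So Z^1 = (sl_2)^58 in full: dim Z^1 = 174.
At an irreducible rho the centralizer of the image in sl_2 is 0, so the coboundary map sl_2 -> Z^1 is injective: dim B^1 = 3.
dim H^1 = 174 - 3 = 171, which is dim X.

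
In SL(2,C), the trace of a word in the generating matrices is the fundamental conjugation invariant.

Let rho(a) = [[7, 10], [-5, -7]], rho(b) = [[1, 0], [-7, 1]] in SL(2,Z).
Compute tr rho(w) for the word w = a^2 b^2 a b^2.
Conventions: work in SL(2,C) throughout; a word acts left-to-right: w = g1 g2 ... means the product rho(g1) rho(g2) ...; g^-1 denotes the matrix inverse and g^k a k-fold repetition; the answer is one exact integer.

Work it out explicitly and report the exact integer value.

rho(a) = [[7, 10], [-5, -7]]
... * rho(a) = [[7, 10], [-5, -7]]  ->  [[-1, 0], [0, -1]]
... * rho(b) = [[1, 0], [-7, 1]]  ->  [[-1, 0], [7, -1]]
... * rho(b) = [[1, 0], [-7, 1]]  ->  [[-1, 0], [14, -1]]
... * rho(a) = [[7, 10], [-5, -7]]  ->  [[-7, -10], [103, 147]]
... * rho(b) = [[1, 0], [-7, 1]]  ->  [[63, -10], [-926, 147]]
... * rho(b) = [[1, 0], [-7, 1]]  ->  [[133, -10], [-1955, 147]]
tr = 133 + 147 = 280

280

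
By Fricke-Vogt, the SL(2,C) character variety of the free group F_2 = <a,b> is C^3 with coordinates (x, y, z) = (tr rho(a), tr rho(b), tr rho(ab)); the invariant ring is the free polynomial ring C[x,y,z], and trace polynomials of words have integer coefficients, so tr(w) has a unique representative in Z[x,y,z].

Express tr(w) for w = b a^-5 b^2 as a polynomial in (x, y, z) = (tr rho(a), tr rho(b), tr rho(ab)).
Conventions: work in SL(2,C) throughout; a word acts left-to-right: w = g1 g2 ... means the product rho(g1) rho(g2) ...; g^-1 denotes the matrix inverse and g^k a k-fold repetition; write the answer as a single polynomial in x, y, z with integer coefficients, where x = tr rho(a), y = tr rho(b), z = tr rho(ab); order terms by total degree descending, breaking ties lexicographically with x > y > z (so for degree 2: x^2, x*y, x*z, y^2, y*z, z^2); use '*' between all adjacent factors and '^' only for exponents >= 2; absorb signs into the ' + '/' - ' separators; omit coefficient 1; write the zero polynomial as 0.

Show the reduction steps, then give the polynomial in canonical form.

tr(b^2) = tr(b) tr(b) - tr(1) = y^2 - 2
tr(b^3) = tr(b) tr(b^2) - tr(b) = y^3 - 3*y
tr(b a b) = tr(b) tr(a b) - tr(a) = y*z - x
tr(b^3 a) = tr(b) tr(b a b) - tr(b a) = y^2*z - x*y - z
tr(b^3 a^-1) = tr(b^3) tr(a) - tr(b^3 a) = x*y^3 - y^2*z - 2*x*y + z
tr(a^-1 b^3 a^-1) = tr(b^3 a^-1) tr(a) - tr(b^3) = x^2*y^3 - x*y^2*z - 2*x^2*y - y^3 + x*z + 3*y
tr(a^-3 b^3) = tr(a^-1 b^3 a^-1) tr(a) - tr(a^-1 b^3) = x^3*y^3 - x^2*y^2*z - 2*x^3*y - 2*x*y^3 + x^2*z + y^2*z + 5*x*y - z
tr(a^-1 b^3 a^-3) = tr(a^-3 b^3) tr(a) - tr(a^-3 b^3 a) = x^4*y^3 - x^3*y^2*z - 2*x^4*y - 3*x^2*y^3 + x^3*z + 2*x*y^2*z + 7*x^2*y + y^3 - 2*x*z - 3*y
tr(b a^-5 b^2) = tr(a^-1 b^3 a^-3) tr(a) - tr(a^-1 b^3 a^-2) = x^5*y^3 - x^4*y^2*z - 2*x^5*y - 4*x^3*y^3 + x^4*z + 3*x^2*y^2*z + 9*x^3*y + 3*x*y^3 - 3*x^2*z - y^2*z - 8*x*y + z

x^5*y^3 - x^4*y^2*z - 2*x^5*y - 4*x^3*y^3 + x^4*z + 3*x^2*y^2*z + 9*x^3*y + 3*x*y^3 - 3*x^2*z - y^2*z - 8*x*y + z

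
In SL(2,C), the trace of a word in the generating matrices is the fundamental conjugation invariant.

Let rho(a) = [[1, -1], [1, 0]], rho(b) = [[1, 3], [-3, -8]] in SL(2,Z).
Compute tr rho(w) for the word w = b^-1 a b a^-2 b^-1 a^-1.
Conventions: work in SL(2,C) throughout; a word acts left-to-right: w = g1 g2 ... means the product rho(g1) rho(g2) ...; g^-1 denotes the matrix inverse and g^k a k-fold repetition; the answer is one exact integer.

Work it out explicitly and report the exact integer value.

1022

rho(b^-1) = [[-8, -3], [3, 1]]
... * rho(a) = [[1, -1], [1, 0]]  ->  [[-11, 8], [4, -3]]
... * rho(b) = [[1, 3], [-3, -8]]  ->  [[-35, -97], [13, 36]]
... * rho(a^-1) = [[0, 1], [-1, 1]]  ->  [[97, -132], [-36, 49]]
... * rho(a^-1) = [[0, 1], [-1, 1]]  ->  [[132, -35], [-49, 13]]
... * rho(b^-1) = [[-8, -3], [3, 1]]  ->  [[-1161, -431], [431, 160]]
... * rho(a^-1) = [[0, 1], [-1, 1]]  ->  [[431, -1592], [-160, 591]]
tr = 431 + 591 = 1022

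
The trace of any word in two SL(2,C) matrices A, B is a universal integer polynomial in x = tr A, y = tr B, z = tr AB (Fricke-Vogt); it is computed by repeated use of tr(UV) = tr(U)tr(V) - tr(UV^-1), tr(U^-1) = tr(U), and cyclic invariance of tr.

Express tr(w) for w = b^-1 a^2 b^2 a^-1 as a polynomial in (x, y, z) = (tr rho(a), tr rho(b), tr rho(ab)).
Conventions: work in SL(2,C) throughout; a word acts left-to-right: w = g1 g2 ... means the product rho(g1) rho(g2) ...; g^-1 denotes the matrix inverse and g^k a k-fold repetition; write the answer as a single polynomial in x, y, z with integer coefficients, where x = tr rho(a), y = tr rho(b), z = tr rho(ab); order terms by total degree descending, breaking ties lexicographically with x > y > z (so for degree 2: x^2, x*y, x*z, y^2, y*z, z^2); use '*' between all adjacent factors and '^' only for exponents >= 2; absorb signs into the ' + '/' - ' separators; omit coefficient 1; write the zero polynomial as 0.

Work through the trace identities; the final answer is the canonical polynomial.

-x^2*y^2*z + x^3*y + x*y^3 + x*y*z^2 - 4*x*y + z

reduce: tr(a^2 b) = tr(a) * tr(b a) - tr(b)  (reduce the a square) = x*z - y
so tr(a^2) = tr(a) * tr(a) - tr(1)  (reduce the a square) = x^2 - 2
tr(a b^2 a) = tr(b) * tr(a^2 b) - tr(a^2)  (reduce the b square) = x*y*z - x^2 - y^2 + 2
reduce: tr(a b^2) = tr(b) * tr(a b) - tr(a)  (reduce the b square) = y*z - x
so tr(a^2 b^2 a) = tr(a) * tr(a b^2 a) - tr(a b^2)  (reduce the a square) = x^2*y*z - x^3 - x*y^2 - y*z + 3*x
so tr(a b a b) = tr(a b) * tr(a b) - tr(1)  (split on a) = z^2 - 2
tr(b^2 a b a) = tr(b) * tr(a b a b) - tr(a b a)  (reduce the b square) = y*z^2 - x*z - y
so tr(b^2 a b) = tr(b) * tr(b a b) - tr(b a)  (reduce the b square) = y^2*z - x*y - z
tr(a^2 b^2 a b) = tr(a) * tr(b^2 a b a) - tr(b^2 a b)  (reduce the a square) = x*y*z^2 - x^2*z - y^2*z + z
so tr(b^-1 a^2 b^2 a) = tr(a^2 b^2 a) * tr(b) - tr(a^2 b^2 a b)  (eliminate b^-1) = x^2*y^2*z - x^3*y - x*y^3 - x*y*z^2 + x^2*z + 3*x*y - z
tr(b^-1 a^2 b^2 a^-1) = tr(b^-1 a^2 b^2) * tr(a) - tr(b^-1 a^2 b^2 a)  (eliminate a^-1) = -x^2*y^2*z + x^3*y + x*y^3 + x*y*z^2 - 4*x*y + z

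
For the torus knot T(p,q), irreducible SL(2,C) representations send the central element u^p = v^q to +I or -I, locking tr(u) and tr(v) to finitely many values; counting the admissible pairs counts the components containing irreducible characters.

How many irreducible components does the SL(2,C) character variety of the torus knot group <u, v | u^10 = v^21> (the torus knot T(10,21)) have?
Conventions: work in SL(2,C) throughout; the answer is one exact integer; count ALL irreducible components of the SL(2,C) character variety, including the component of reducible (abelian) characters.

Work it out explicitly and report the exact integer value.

In the torus knot group T(10,21), u^10 = v^21 is central, so an irreducible representation sends it to +I or -I (Schur).
This locks tr(u) to 2*cos(pi*alpha/10), alpha in 1..9, and tr(v) to 2*cos(pi*beta/21), beta in 1..20, on each component of irreducible characters.
u^10 = (-1)^alpha I and v^21 = (-1)^beta I must agree, so alpha and beta have equal parity.
Enumerate parity-matched pairs: 5*10 odd-odd plus 4*10 even-even gives 90.
Total: 90 irreducible-character components + 1 reducible (abelian) component = 91.

91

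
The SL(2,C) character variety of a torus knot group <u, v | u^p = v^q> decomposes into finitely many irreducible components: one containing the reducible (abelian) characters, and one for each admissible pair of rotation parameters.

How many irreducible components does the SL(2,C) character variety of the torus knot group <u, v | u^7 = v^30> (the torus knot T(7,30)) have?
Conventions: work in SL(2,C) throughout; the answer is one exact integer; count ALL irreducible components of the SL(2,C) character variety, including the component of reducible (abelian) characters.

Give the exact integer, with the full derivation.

88

In the torus knot group T(7,30), u^7 = v^30 is central, so an irreducible representation sends it to +I or -I (Schur).
So on each irreducible component the traces are pinned: tr(u) = 2*cos(pi*alpha/7) with 1 <= alpha <= 6, tr(v) = 2*cos(pi*beta/30) with 1 <= beta <= 29.
The two central values (-1)^alpha I and (-1)^beta I must be the same matrix, so alpha and beta share a parity.
Counting: 3 odd alphas x 15 odd betas + 3 even alphas x 14 even betas = 45 + 42 = 87.
That is 87 components of irreducible characters, and with the reducible (abelian) component the total is 88.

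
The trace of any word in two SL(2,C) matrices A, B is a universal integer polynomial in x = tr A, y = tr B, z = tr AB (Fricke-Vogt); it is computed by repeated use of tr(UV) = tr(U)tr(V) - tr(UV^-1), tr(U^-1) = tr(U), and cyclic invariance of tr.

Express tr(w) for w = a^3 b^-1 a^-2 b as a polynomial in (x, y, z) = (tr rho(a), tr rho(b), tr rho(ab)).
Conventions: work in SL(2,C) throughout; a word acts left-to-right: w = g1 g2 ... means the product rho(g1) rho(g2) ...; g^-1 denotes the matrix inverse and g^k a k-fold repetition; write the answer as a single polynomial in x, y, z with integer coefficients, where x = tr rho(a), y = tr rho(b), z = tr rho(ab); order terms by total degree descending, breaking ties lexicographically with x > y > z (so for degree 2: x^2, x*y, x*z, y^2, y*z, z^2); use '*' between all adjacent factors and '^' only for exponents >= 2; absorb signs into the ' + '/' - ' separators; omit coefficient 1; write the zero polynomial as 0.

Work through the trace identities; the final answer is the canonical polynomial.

tr(b a^2) = tr(a) * tr(b a) - tr(b) = x*z - y
tr(a^2) = tr(a) * tr(a) - tr(1) = x^2 - 2
so tr(b^2 a^2) = tr(b) * tr(a^2 b) - tr(a^2) = x*y*z - x^2 - y^2 + 2
tr(b^2 a) = tr(b) * tr(a b) - tr(a) = y*z - x
tr(b a^3 b) = tr(a) * tr(b^2 a^2) - tr(b^2 a) = x^2*y*z - x^3 - x*y^2 - y*z + 3*x
tr(b a b a) = tr(b a) * tr(b a) - tr(1) = z^2 - 2
reduce: tr(a b a b a) = tr(a) * tr(b a b a) - tr(b a b) = x*z^2 - y*z - x
so tr(b a^3 b a) = tr(a) * tr(a b a b a) - tr(a b a b) = x^2*z^2 - x*y*z - x^2 - z^2 + 2
tr(a^-1 b a^3 b) = tr(b a^3 b) * tr(a) - tr(b a^3 b a) = x^3*y*z - x^4 - x^2*y^2 - x^2*z^2 + 4*x^2 + z^2 - 2
so tr(a^-1 b a^3 b^-1) = tr(a^-1 b a^3) * tr(b) - tr(a^-1 b a^3 b) = -x^3*y*z + x^4 + x^2*y^2 + x^2*z^2 + x*y*z - 4*x^2 - y^2 - z^2 + 2
tr(a^3) = tr(a) * tr(a^2) - tr(a) = x^3 - 3*x
so tr(a^3 b^-1 a^-2 b) = tr(a^-1 b a^3 b^-1) * tr(a) - tr(a^-1 b a^3 b^-1 a) = -x^4*y*z + x^5 + x^3*y^2 + x^3*z^2 + x^2*y*z - 5*x^3 - x*y^2 - x*z^2 + 5*x

-x^4*y*z + x^5 + x^3*y^2 + x^3*z^2 + x^2*y*z - 5*x^3 - x*y^2 - x*z^2 + 5*x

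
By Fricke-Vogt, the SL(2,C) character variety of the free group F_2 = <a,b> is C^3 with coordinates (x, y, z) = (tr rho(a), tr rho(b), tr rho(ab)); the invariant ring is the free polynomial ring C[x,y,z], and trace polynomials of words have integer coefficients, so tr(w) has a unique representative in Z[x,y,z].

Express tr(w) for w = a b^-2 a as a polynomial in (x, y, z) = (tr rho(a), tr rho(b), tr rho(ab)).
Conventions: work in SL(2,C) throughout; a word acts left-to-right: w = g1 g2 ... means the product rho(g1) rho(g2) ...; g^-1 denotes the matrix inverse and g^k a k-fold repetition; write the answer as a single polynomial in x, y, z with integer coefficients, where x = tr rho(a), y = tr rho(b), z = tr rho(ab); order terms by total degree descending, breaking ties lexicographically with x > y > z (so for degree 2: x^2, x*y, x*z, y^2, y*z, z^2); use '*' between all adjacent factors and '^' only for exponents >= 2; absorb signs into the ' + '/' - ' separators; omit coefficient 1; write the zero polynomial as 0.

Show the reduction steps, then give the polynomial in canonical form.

reduce: tr(a^2) = tr(a) * tr(a) - tr(1)   [square of a] = x^2 - 2
reduce: tr(a^2 b) = tr(a) * tr(b a) - tr(b)   [square of a] = x*z - y
tr(b^-1 a^2) = tr(a^2) * tr(b) - tr(a^2 b)   [inverse elimination on b] = x^2*y - x*z - y
tr(a b^-2 a) = tr(b^-1 a^2) * tr(b) - tr(b^-1 a^2 b)   [inverse elimination on b] = x^2*y^2 - x*y*z - x^2 - y^2 + 2

x^2*y^2 - x*y*z - x^2 - y^2 + 2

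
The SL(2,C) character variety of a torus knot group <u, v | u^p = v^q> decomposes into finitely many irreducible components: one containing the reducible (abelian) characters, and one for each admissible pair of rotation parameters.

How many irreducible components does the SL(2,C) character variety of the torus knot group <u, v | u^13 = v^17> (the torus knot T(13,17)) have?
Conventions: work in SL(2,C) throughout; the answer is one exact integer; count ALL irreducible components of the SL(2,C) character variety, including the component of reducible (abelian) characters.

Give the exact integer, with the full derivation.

In the torus knot group T(13,17), u^13 = v^17 is central, so an irreducible representation sends it to +I or -I (Schur).
On an irreducible component, tr(u) is locked at 2*cos(pi*alpha/13) for some alpha in 1..12, and tr(v) at 2*cos(pi*beta/17) for some beta in 1..16.
Consistency of u^13 = (-1)^alpha I with v^17 = (-1)^beta I forces alpha = beta (mod 2).
Counting: 6 odd alphas x 8 odd betas + 6 even alphas x 8 even betas = 48 + 48 = 96.
Total: 96 irreducible-character components + 1 reducible (abelian) component = 97.

97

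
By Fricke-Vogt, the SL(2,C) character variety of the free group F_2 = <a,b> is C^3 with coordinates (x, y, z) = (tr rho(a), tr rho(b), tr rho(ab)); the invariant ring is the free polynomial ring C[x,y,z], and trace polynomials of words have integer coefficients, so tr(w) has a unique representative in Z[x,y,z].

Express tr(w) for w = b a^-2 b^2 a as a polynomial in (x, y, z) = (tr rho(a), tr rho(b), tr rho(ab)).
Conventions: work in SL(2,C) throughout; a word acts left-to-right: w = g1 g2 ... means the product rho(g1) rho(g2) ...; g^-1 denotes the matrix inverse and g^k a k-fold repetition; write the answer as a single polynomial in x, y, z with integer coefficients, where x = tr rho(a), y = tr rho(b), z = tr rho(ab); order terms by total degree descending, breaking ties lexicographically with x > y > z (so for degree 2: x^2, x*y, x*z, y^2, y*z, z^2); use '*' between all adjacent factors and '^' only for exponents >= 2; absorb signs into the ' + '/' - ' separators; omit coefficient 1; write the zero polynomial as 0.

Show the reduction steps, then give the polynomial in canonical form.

x^2*y^2*z - x^3*y - x*y*z^2 - y^2*z + 2*x*y + z

use: tr(b a b) = tr(b)*tr(a b) - tr(a) = y*z - x
tr(b^2 a b) = tr(b)*tr(b a b) - tr(b a) = y^2*z - x*y - z
tr(a b a b) = tr(b a)*tr(b a) - tr(1)   [split at repeated b] = z^2 - 2
apply: tr(a b a) = tr(a)*tr(b a) - tr(b) = x*z - y
tr(b^2 a b a) = tr(b)*tr(a b a b) - tr(a b a) = y*z^2 - x*z - y
apply: tr(a^-1 b^2 a b) = tr(b^2 a b)*tr(a) - tr(b^2 a b a) = x*y^2*z - x^2*y - y*z^2 + y
use: tr(b a^-2 b^2 a) = tr(a^-1 b^2 a b)*tr(a) - tr(a^-1 b^2 a b a) = x^2*y^2*z - x^3*y - x*y*z^2 - y^2*z + 2*x*y + z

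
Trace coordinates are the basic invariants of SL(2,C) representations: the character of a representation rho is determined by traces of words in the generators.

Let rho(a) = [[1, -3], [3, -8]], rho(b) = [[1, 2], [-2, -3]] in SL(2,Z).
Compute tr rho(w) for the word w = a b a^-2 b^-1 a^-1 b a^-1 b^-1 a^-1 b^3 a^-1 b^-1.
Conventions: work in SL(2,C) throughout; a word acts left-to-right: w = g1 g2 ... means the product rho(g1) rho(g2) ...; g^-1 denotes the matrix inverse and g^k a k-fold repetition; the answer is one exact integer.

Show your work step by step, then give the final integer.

-16548467827

rho(a) = [[1, -3], [3, -8]]
... * rho(b) = [[1, 2], [-2, -3]]  ->  [[7, 11], [19, 30]]
... * rho(a^-1) = [[-8, 3], [-3, 1]]  ->  [[-89, 32], [-242, 87]]
... * rho(a^-1) = [[-8, 3], [-3, 1]]  ->  [[616, -235], [1675, -639]]
... * rho(b^-1) = [[-3, -2], [2, 1]]  ->  [[-2318, -1467], [-6303, -3989]]
... * rho(a^-1) = [[-8, 3], [-3, 1]]  ->  [[22945, -8421], [62391, -22898]]
... * rho(b) = [[1, 2], [-2, -3]]  ->  [[39787, 71153], [108187, 193476]]
... * rho(a^-1) = [[-8, 3], [-3, 1]]  ->  [[-531755, 190514], [-1445924, 518037]]
... * rho(b^-1) = [[-3, -2], [2, 1]]  ->  [[1976293, 1254024], [5373846, 3409885]]
... * rho(a^-1) = [[-8, 3], [-3, 1]]  ->  [[-19572416, 7182903], [-53220423, 19531423]]
... * rho(b) = [[1, 2], [-2, -3]]  ->  [[-33938222, -60693541], [-92283269, -165035115]]
... * rho(b) = [[1, 2], [-2, -3]]  ->  [[87448860, 114204179], [237786961, 310538807]]
... * rho(b) = [[1, 2], [-2, -3]]  ->  [[-140959498, -167714817], [-383290653, -456042499]]
... * rho(a^-1) = [[-8, 3], [-3, 1]]  ->  [[1630820435, -590593311], [4434452721, -1605914458]]
... * rho(b^-1) = [[-3, -2], [2, 1]]  ->  [[-6073647927, -3852234181], [-16515187079, -10474819900]]
tr = -6073647927 + -10474819900 = -16548467827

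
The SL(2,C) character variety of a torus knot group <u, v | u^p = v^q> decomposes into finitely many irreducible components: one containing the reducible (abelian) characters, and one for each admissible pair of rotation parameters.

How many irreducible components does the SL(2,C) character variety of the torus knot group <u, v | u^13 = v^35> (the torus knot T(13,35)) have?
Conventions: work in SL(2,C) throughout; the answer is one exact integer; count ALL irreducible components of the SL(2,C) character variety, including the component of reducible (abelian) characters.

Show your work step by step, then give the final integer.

205

Gamma = < u, v | u^13 = v^35 > (torus knot T(13,35)); the central element u^13 = v^35 acts as +I or -I in any irreducible SL(2,C) representation.
So on each irreducible component the traces are pinned: tr(u) = 2*cos(pi*alpha/13) with 1 <= alpha <= 12, tr(v) = 2*cos(pi*beta/35) with 1 <= beta <= 34.
u^13 = (-1)^alpha I and v^35 = (-1)^beta I must agree, so alpha and beta have equal parity.
Enumerate parity-matched pairs: 6*17 odd-odd plus 6*17 even-even gives 204.
Total: 204 irreducible-character components + 1 reducible (abelian) component = 205.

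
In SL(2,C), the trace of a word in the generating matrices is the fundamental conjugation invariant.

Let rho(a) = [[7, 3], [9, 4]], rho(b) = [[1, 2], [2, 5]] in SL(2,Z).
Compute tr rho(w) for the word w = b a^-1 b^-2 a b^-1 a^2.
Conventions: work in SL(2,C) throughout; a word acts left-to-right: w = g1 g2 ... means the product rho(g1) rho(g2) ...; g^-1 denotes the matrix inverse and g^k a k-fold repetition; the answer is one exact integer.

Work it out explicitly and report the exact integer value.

rho(b) = [[1, 2], [2, 5]]
... * rho(a^-1) = [[4, -3], [-9, 7]]  ->  [[-14, 11], [-37, 29]]
... * rho(b^-1) = [[5, -2], [-2, 1]]  ->  [[-92, 39], [-243, 103]]
... * rho(b^-1) = [[5, -2], [-2, 1]]  ->  [[-538, 223], [-1421, 589]]
... * rho(a) = [[7, 3], [9, 4]]  ->  [[-1759, -722], [-4646, -1907]]
... * rho(b^-1) = [[5, -2], [-2, 1]]  ->  [[-7351, 2796], [-19416, 7385]]
... * rho(a) = [[7, 3], [9, 4]]  ->  [[-26293, -10869], [-69447, -28708]]
... * rho(a) = [[7, 3], [9, 4]]  ->  [[-281872, -122355], [-744501, -323173]]
tr = -281872 + -323173 = -605045

-605045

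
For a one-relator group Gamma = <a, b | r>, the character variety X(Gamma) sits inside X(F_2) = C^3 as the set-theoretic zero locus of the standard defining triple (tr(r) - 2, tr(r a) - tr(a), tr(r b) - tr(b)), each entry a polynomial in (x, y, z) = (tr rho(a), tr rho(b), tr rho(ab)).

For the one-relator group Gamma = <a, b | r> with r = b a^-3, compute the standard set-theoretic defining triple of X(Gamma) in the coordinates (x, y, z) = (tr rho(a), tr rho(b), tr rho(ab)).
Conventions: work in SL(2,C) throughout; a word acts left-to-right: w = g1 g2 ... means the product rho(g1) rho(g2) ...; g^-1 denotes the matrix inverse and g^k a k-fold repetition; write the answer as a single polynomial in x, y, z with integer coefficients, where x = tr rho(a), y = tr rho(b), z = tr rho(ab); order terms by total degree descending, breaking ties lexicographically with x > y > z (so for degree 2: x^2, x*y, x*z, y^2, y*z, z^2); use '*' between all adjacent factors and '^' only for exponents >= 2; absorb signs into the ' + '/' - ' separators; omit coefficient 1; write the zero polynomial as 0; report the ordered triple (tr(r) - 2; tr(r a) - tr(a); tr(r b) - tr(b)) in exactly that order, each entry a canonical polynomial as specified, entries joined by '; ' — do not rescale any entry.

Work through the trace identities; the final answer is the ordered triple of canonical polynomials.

use: trace(a^-1 b) = trace(b) trace(a) - trace(b a)   [inverse elimination on a] = x*y - z
trace(b a^-2) = trace(a^-1 b) trace(a) - trace(a^-1 b a)   [inverse elimination on a] = x^2*y - x*z - y
use: trace(b a^-3) = trace(b a^-2) trace(a) - trace(b a^-1)   [inverse elimination on a] = x^3*y - x^2*z - 2*x*y + z
trace(b^2) = trace(b) trace(b) - trace(1) = y^2 - 2
use: trace(b^2 a) = trace(b) trace(a b) - trace(a) = y*z - x
apply: trace(a^-1 b^2) = trace(b^2) trace(a) - trace(b^2 a) = x*y^2 - y*z - x
use: trace(a^-1 b^2 a^-1) = trace(a^-1 b^2) trace(a) - trace(a^-1 b^2 a) = x^2*y^2 - x*y*z - x^2 - y^2 + 2
use: trace(b a^-3 b) = trace(a^-1 b^2 a^-1) trace(a) - trace(a^-1 b^2) = x^3*y^2 - x^2*y*z - x^3 - 2*x*y^2 + y*z + 3*x
assemble the triple (trace(r) - 2; trace(r a) - x; trace(r b) - y)

x^3*y - x^2*z - 2*x*y + z - 2; x^2*y - x*z - x - y; x^3*y^2 - x^2*y*z - x^3 - 2*x*y^2 + y*z + 3*x - y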